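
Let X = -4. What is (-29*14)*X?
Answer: 1624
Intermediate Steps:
(-29*14)*X = -29*14*(-4) = -406*(-4) = 1624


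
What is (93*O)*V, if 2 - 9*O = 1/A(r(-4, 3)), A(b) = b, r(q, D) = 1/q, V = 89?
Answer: 5518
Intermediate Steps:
O = ⅔ (O = 2/9 - 1/(9*(1/(-4))) = 2/9 - 1/(9*(-¼)) = 2/9 - ⅑*(-4) = 2/9 + 4/9 = ⅔ ≈ 0.66667)
(93*O)*V = (93*(⅔))*89 = 62*89 = 5518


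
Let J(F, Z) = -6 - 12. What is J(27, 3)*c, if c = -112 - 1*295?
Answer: 7326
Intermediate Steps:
J(F, Z) = -18
c = -407 (c = -112 - 295 = -407)
J(27, 3)*c = -18*(-407) = 7326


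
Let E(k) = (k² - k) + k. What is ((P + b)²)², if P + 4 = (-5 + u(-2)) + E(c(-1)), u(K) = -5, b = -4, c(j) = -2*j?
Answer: 38416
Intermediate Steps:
E(k) = k²
P = -10 (P = -4 + ((-5 - 5) + (-2*(-1))²) = -4 + (-10 + 2²) = -4 + (-10 + 4) = -4 - 6 = -10)
((P + b)²)² = ((-10 - 4)²)² = ((-14)²)² = 196² = 38416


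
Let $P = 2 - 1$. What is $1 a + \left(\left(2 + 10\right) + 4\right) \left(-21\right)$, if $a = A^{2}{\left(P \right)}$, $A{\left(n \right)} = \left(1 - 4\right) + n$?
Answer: $-332$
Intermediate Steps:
$P = 1$
$A{\left(n \right)} = -3 + n$
$a = 4$ ($a = \left(-3 + 1\right)^{2} = \left(-2\right)^{2} = 4$)
$1 a + \left(\left(2 + 10\right) + 4\right) \left(-21\right) = 1 \cdot 4 + \left(\left(2 + 10\right) + 4\right) \left(-21\right) = 4 + \left(12 + 4\right) \left(-21\right) = 4 + 16 \left(-21\right) = 4 - 336 = -332$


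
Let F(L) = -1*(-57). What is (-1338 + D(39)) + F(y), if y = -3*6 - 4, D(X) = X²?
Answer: 240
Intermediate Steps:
y = -22 (y = -18 - 4 = -22)
F(L) = 57
(-1338 + D(39)) + F(y) = (-1338 + 39²) + 57 = (-1338 + 1521) + 57 = 183 + 57 = 240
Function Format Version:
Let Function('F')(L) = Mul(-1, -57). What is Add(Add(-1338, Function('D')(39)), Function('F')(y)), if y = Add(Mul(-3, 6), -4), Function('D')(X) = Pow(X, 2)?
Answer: 240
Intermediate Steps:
y = -22 (y = Add(-18, -4) = -22)
Function('F')(L) = 57
Add(Add(-1338, Function('D')(39)), Function('F')(y)) = Add(Add(-1338, Pow(39, 2)), 57) = Add(Add(-1338, 1521), 57) = Add(183, 57) = 240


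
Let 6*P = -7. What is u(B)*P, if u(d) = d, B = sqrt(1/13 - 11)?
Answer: -7*I*sqrt(1846)/78 ≈ -3.8558*I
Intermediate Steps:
P = -7/6 (P = (1/6)*(-7) = -7/6 ≈ -1.1667)
B = I*sqrt(1846)/13 (B = sqrt(1/13 - 11) = sqrt(-142/13) = I*sqrt(1846)/13 ≈ 3.305*I)
u(B)*P = (I*sqrt(1846)/13)*(-7/6) = -7*I*sqrt(1846)/78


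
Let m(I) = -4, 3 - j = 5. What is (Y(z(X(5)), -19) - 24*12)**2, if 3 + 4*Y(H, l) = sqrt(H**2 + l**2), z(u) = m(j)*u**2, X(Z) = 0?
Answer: 80656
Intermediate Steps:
j = -2 (j = 3 - 1*5 = 3 - 5 = -2)
z(u) = -4*u**2
Y(H, l) = -3/4 + sqrt(H**2 + l**2)/4
(Y(z(X(5)), -19) - 24*12)**2 = ((-3/4 + sqrt((-4*0**2)**2 + (-19)**2)/4) - 24*12)**2 = ((-3/4 + sqrt((-4*0)**2 + 361)/4) - 288)**2 = ((-3/4 + sqrt(0**2 + 361)/4) - 288)**2 = ((-3/4 + sqrt(0 + 361)/4) - 288)**2 = ((-3/4 + sqrt(361)/4) - 288)**2 = ((-3/4 + (1/4)*19) - 288)**2 = ((-3/4 + 19/4) - 288)**2 = (4 - 288)**2 = (-284)**2 = 80656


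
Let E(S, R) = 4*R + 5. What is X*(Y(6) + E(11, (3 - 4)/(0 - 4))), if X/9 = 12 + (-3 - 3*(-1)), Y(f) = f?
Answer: 1296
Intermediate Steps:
E(S, R) = 5 + 4*R
X = 108 (X = 9*(12 + (-3 - 3*(-1))) = 9*(12 + (-3 + 3)) = 9*(12 + 0) = 9*12 = 108)
X*(Y(6) + E(11, (3 - 4)/(0 - 4))) = 108*(6 + (5 + 4*((3 - 4)/(0 - 4)))) = 108*(6 + (5 + 4*(-1/(-4)))) = 108*(6 + (5 + 4*(-1*(-1/4)))) = 108*(6 + (5 + 4*(1/4))) = 108*(6 + (5 + 1)) = 108*(6 + 6) = 108*12 = 1296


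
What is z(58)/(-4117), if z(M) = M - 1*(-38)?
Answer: -96/4117 ≈ -0.023318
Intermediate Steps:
z(M) = 38 + M (z(M) = M + 38 = 38 + M)
z(58)/(-4117) = (38 + 58)/(-4117) = 96*(-1/4117) = -96/4117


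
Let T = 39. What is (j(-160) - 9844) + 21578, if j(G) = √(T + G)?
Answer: 11734 + 11*I ≈ 11734.0 + 11.0*I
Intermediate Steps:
j(G) = √(39 + G)
(j(-160) - 9844) + 21578 = (√(39 - 160) - 9844) + 21578 = (√(-121) - 9844) + 21578 = (11*I - 9844) + 21578 = (-9844 + 11*I) + 21578 = 11734 + 11*I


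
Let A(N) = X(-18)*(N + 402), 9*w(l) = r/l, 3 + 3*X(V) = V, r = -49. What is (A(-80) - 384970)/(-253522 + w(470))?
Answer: 1637957520/1072398109 ≈ 1.5274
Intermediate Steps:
X(V) = -1 + V/3
w(l) = -49/(9*l) (w(l) = (-49/l)/9 = -49/(9*l))
A(N) = -2814 - 7*N (A(N) = (-1 + (⅓)*(-18))*(N + 402) = (-1 - 6)*(402 + N) = -7*(402 + N) = -2814 - 7*N)
(A(-80) - 384970)/(-253522 + w(470)) = ((-2814 - 7*(-80)) - 384970)/(-253522 - 49/9/470) = ((-2814 + 560) - 384970)/(-253522 - 49/9*1/470) = (-2254 - 384970)/(-253522 - 49/4230) = -387224/(-1072398109/4230) = -387224*(-4230/1072398109) = 1637957520/1072398109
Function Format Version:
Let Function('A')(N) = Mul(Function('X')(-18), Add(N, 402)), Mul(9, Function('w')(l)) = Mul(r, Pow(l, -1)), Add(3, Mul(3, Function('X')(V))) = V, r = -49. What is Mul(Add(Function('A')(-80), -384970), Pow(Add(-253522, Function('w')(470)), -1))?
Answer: Rational(1637957520, 1072398109) ≈ 1.5274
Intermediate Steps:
Function('X')(V) = Add(-1, Mul(Rational(1, 3), V))
Function('w')(l) = Mul(Rational(-49, 9), Pow(l, -1)) (Function('w')(l) = Mul(Rational(1, 9), Mul(-49, Pow(l, -1))) = Mul(Rational(-49, 9), Pow(l, -1)))
Function('A')(N) = Add(-2814, Mul(-7, N)) (Function('A')(N) = Mul(Add(-1, Mul(Rational(1, 3), -18)), Add(N, 402)) = Mul(Add(-1, -6), Add(402, N)) = Mul(-7, Add(402, N)) = Add(-2814, Mul(-7, N)))
Mul(Add(Function('A')(-80), -384970), Pow(Add(-253522, Function('w')(470)), -1)) = Mul(Add(Add(-2814, Mul(-7, -80)), -384970), Pow(Add(-253522, Mul(Rational(-49, 9), Pow(470, -1))), -1)) = Mul(Add(Add(-2814, 560), -384970), Pow(Add(-253522, Mul(Rational(-49, 9), Rational(1, 470))), -1)) = Mul(Add(-2254, -384970), Pow(Add(-253522, Rational(-49, 4230)), -1)) = Mul(-387224, Pow(Rational(-1072398109, 4230), -1)) = Mul(-387224, Rational(-4230, 1072398109)) = Rational(1637957520, 1072398109)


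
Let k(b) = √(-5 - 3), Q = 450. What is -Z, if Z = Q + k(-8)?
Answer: -450 - 2*I*√2 ≈ -450.0 - 2.8284*I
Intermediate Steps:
k(b) = 2*I*√2 (k(b) = √(-8) = 2*I*√2)
Z = 450 + 2*I*√2 ≈ 450.0 + 2.8284*I
-Z = -(450 + 2*I*√2) = -450 - 2*I*√2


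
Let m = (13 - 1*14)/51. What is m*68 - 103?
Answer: -313/3 ≈ -104.33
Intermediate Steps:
m = -1/51 (m = (13 - 14)*(1/51) = -1*1/51 = -1/51 ≈ -0.019608)
m*68 - 103 = -1/51*68 - 103 = -4/3 - 103 = -313/3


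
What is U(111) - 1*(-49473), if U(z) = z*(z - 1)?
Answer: 61683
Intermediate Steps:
U(z) = z*(-1 + z)
U(111) - 1*(-49473) = 111*(-1 + 111) - 1*(-49473) = 111*110 + 49473 = 12210 + 49473 = 61683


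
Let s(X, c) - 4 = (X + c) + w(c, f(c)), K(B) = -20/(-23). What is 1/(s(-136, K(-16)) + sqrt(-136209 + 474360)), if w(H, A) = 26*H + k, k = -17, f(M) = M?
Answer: 66401/170547110 + 529*sqrt(338151)/170547110 ≈ 0.0021931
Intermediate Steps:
K(B) = 20/23 (K(B) = -20*(-1/23) = 20/23)
w(H, A) = -17 + 26*H (w(H, A) = 26*H - 17 = -17 + 26*H)
s(X, c) = -13 + X + 27*c (s(X, c) = 4 + ((X + c) + (-17 + 26*c)) = 4 + (-17 + X + 27*c) = -13 + X + 27*c)
1/(s(-136, K(-16)) + sqrt(-136209 + 474360)) = 1/((-13 - 136 + 27*(20/23)) + sqrt(-136209 + 474360)) = 1/((-13 - 136 + 540/23) + sqrt(338151)) = 1/(-2887/23 + sqrt(338151))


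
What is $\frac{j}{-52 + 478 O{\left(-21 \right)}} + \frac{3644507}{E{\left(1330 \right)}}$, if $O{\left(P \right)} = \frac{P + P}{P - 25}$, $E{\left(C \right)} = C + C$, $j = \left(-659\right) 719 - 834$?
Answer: $\frac{1592668997}{11759860} \approx 135.43$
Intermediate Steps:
$j = -474655$ ($j = -473821 - 834 = -474655$)
$E{\left(C \right)} = 2 C$
$O{\left(P \right)} = \frac{2 P}{-25 + P}$
$\frac{j}{-52 + 478 O{\left(-21 \right)}} + \frac{3644507}{E{\left(1330 \right)}} = - \frac{474655}{-52 + 478 \cdot 2 \left(-21\right) \frac{1}{-25 - 21}} + \frac{3644507}{2 \cdot 1330} = - \frac{474655}{-52 + 478 \cdot 2 \left(-21\right) \frac{1}{-46}} + \frac{3644507}{2660} = - \frac{474655}{-52 + 478 \cdot 2 \left(-21\right) \left(- \frac{1}{46}\right)} + 3644507 \cdot \frac{1}{2660} = - \frac{474655}{-52 + 478 \cdot \frac{21}{23}} + \frac{3644507}{2660} = - \frac{474655}{-52 + \frac{10038}{23}} + \frac{3644507}{2660} = - \frac{474655}{\frac{8842}{23}} + \frac{3644507}{2660} = \left(-474655\right) \frac{23}{8842} + \frac{3644507}{2660} = - \frac{10917065}{8842} + \frac{3644507}{2660} = \frac{1592668997}{11759860}$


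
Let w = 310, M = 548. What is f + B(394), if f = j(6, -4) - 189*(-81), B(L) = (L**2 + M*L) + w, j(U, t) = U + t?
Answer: 386769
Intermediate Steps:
B(L) = 310 + L**2 + 548*L (B(L) = (L**2 + 548*L) + 310 = 310 + L**2 + 548*L)
f = 15311 (f = (6 - 4) - 189*(-81) = 2 + 15309 = 15311)
f + B(394) = 15311 + (310 + 394**2 + 548*394) = 15311 + (310 + 155236 + 215912) = 15311 + 371458 = 386769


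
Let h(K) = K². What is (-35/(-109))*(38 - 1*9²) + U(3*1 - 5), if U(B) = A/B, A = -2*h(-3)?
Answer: -524/109 ≈ -4.8073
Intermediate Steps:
A = -18 (A = -2*(-3)² = -2*9 = -18)
U(B) = -18/B
(-35/(-109))*(38 - 1*9²) + U(3*1 - 5) = (-35/(-109))*(38 - 1*9²) - 18/(3*1 - 5) = (-35*(-1/109))*(38 - 1*81) - 18/(3 - 5) = 35*(38 - 81)/109 - 18/(-2) = (35/109)*(-43) - 18*(-½) = -1505/109 + 9 = -524/109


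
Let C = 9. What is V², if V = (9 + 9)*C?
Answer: 26244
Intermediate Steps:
V = 162 (V = (9 + 9)*9 = 18*9 = 162)
V² = 162² = 26244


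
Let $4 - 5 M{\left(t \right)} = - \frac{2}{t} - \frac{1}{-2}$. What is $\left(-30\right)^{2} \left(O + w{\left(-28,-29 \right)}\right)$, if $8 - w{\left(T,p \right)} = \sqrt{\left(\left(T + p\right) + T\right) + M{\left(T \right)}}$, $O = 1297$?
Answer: $1174500 - \frac{180 i \sqrt{103285}}{7} \approx 1.1745 \cdot 10^{6} - 8264.0 i$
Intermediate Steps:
$M{\left(t \right)} = \frac{7}{10} + \frac{2}{5 t}$ ($M{\left(t \right)} = \frac{4}{5} - \frac{- \frac{2}{t} - \frac{1}{-2}}{5} = \frac{4}{5} - \frac{- \frac{2}{t} - - \frac{1}{2}}{5} = \frac{4}{5} - \frac{- \frac{2}{t} + \frac{1}{2}}{5} = \frac{4}{5} - \frac{\frac{1}{2} - \frac{2}{t}}{5} = \frac{4}{5} - \left(\frac{1}{10} - \frac{2}{5 t}\right) = \frac{7}{10} + \frac{2}{5 t}$)
$w{\left(T,p \right)} = 8 - \sqrt{p + 2 T + \frac{4 + 7 T}{10 T}}$ ($w{\left(T,p \right)} = 8 - \sqrt{\left(\left(T + p\right) + T\right) + \frac{4 + 7 T}{10 T}} = 8 - \sqrt{\left(p + 2 T\right) + \frac{4 + 7 T}{10 T}} = 8 - \sqrt{p + 2 T + \frac{4 + 7 T}{10 T}}$)
$\left(-30\right)^{2} \left(O + w{\left(-28,-29 \right)}\right) = \left(-30\right)^{2} \left(1297 + \left(8 - \frac{\sqrt{70 + \frac{40}{-28} + 100 \left(-29\right) + 200 \left(-28\right)}}{10}\right)\right) = 900 \left(1297 + \left(8 - \frac{\sqrt{70 + 40 \left(- \frac{1}{28}\right) - 2900 - 5600}}{10}\right)\right) = 900 \left(1297 + \left(8 - \frac{\sqrt{70 - \frac{10}{7} - 2900 - 5600}}{10}\right)\right) = 900 \left(1297 + \left(8 - \frac{\sqrt{- \frac{59020}{7}}}{10}\right)\right) = 900 \left(1297 + \left(8 - \frac{\frac{2}{7} i \sqrt{103285}}{10}\right)\right) = 900 \left(1297 + \left(8 - \frac{i \sqrt{103285}}{35}\right)\right) = 900 \left(1305 - \frac{i \sqrt{103285}}{35}\right) = 1174500 - \frac{180 i \sqrt{103285}}{7}$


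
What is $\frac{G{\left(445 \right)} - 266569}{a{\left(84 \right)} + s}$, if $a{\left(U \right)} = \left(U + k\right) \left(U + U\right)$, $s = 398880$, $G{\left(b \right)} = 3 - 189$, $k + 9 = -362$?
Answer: $- \frac{266755}{350664} \approx -0.76071$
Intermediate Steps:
$k = -371$ ($k = -9 - 362 = -371$)
$G{\left(b \right)} = -186$
$a{\left(U \right)} = 2 U \left(-371 + U\right)$ ($a{\left(U \right)} = \left(U - 371\right) \left(U + U\right) = \left(-371 + U\right) 2 U = 2 U \left(-371 + U\right)$)
$\frac{G{\left(445 \right)} - 266569}{a{\left(84 \right)} + s} = \frac{-186 - 266569}{2 \cdot 84 \left(-371 + 84\right) + 398880} = - \frac{266755}{2 \cdot 84 \left(-287\right) + 398880} = - \frac{266755}{-48216 + 398880} = - \frac{266755}{350664}$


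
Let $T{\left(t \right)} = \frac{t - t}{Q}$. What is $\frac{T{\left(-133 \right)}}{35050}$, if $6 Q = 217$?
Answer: $0$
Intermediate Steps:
$Q = \frac{217}{6}$ ($Q = \frac{1}{6} \cdot 217 = \frac{217}{6} \approx 36.167$)
$T{\left(t \right)} = 0$ ($T{\left(t \right)} = \frac{t - t}{\frac{217}{6}} = 0 \cdot \frac{6}{217} = 0$)
$\frac{T{\left(-133 \right)}}{35050} = \frac{0}{35050} = 0 \cdot \frac{1}{35050} = 0$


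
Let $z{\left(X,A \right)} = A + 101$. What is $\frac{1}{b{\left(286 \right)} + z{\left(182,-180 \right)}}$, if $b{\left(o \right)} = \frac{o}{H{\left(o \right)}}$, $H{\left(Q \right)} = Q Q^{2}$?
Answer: $- \frac{81796}{6461883} \approx -0.012658$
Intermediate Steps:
$z{\left(X,A \right)} = 101 + A$
$H{\left(Q \right)} = Q^{3}$
$b{\left(o \right)} = \frac{1}{o^{2}}$ ($b{\left(o \right)} = \frac{o}{o^{3}} = \frac{1}{o^{2}}$)
$\frac{1}{b{\left(286 \right)} + z{\left(182,-180 \right)}} = \frac{1}{\frac{1}{81796} + \left(101 - 180\right)} = \frac{1}{\frac{1}{81796} - 79} = \frac{1}{- \frac{6461883}{81796}} = - \frac{81796}{6461883}$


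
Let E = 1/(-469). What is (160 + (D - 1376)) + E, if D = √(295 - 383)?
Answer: -570305/469 + 2*I*√22 ≈ -1216.0 + 9.3808*I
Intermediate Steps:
D = 2*I*√22 (D = √(-88) = 2*I*√22 ≈ 9.3808*I)
E = -1/469 ≈ -0.0021322
(160 + (D - 1376)) + E = (160 + (2*I*√22 - 1376)) - 1/469 = (160 + (-1376 + 2*I*√22)) - 1/469 = (-1216 + 2*I*√22) - 1/469 = -570305/469 + 2*I*√22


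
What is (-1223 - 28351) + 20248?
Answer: -9326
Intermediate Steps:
(-1223 - 28351) + 20248 = -29574 + 20248 = -9326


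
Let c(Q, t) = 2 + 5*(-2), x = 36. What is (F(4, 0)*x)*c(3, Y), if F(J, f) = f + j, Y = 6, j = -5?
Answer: 1440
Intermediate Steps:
c(Q, t) = -8 (c(Q, t) = 2 - 10 = -8)
F(J, f) = -5 + f (F(J, f) = f - 5 = -5 + f)
(F(4, 0)*x)*c(3, Y) = ((-5 + 0)*36)*(-8) = -5*36*(-8) = -180*(-8) = 1440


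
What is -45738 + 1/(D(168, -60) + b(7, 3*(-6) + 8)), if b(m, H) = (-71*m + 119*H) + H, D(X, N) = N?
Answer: -80361667/1757 ≈ -45738.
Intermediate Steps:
b(m, H) = -71*m + 120*H
-45738 + 1/(D(168, -60) + b(7, 3*(-6) + 8)) = -45738 + 1/(-60 + (-71*7 + 120*(3*(-6) + 8))) = -45738 + 1/(-60 + (-497 + 120*(-18 + 8))) = -45738 + 1/(-60 + (-497 + 120*(-10))) = -45738 + 1/(-60 + (-497 - 1200)) = -45738 + 1/(-60 - 1697) = -45738 + 1/(-1757) = -45738 - 1/1757 = -80361667/1757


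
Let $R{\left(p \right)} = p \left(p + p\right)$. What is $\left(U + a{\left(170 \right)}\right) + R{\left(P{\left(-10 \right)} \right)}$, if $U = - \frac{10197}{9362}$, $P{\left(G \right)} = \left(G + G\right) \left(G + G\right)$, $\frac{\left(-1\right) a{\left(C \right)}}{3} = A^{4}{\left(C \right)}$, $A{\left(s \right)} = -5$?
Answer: $\frac{2978276053}{9362} \approx 3.1812 \cdot 10^{5}$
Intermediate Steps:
$a{\left(C \right)} = -1875$ ($a{\left(C \right)} = - 3 \left(-5\right)^{4} = \left(-3\right) 625 = -1875$)
$P{\left(G \right)} = 4 G^{2}$ ($P{\left(G \right)} = 2 G 2 G = 4 G^{2}$)
$U = - \frac{10197}{9362}$ ($U = \left(-10197\right) \frac{1}{9362} = - \frac{10197}{9362} \approx -1.0892$)
$R{\left(p \right)} = 2 p^{2}$ ($R{\left(p \right)} = p 2 p = 2 p^{2}$)
$\left(U + a{\left(170 \right)}\right) + R{\left(P{\left(-10 \right)} \right)} = \left(- \frac{10197}{9362} - 1875\right) + 2 \left(4 \left(-10\right)^{2}\right)^{2} = - \frac{17563947}{9362} + 2 \left(4 \cdot 100\right)^{2} = - \frac{17563947}{9362} + 2 \cdot 400^{2} = - \frac{17563947}{9362} + 2 \cdot 160000 = - \frac{17563947}{9362} + 320000 = \frac{2978276053}{9362}$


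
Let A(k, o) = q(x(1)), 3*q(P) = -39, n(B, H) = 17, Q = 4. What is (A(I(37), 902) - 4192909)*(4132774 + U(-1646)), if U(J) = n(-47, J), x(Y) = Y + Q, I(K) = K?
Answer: -17328470305302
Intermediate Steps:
x(Y) = 4 + Y (x(Y) = Y + 4 = 4 + Y)
q(P) = -13 (q(P) = (1/3)*(-39) = -13)
U(J) = 17
A(k, o) = -13
(A(I(37), 902) - 4192909)*(4132774 + U(-1646)) = (-13 - 4192909)*(4132774 + 17) = -4192922*4132791 = -17328470305302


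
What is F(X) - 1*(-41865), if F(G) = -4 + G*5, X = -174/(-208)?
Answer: 4353979/104 ≈ 41865.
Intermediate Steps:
X = 87/104 (X = -174*(-1/208) = 87/104 ≈ 0.83654)
F(G) = -4 + 5*G
F(X) - 1*(-41865) = (-4 + 5*(87/104)) - 1*(-41865) = (-4 + 435/104) + 41865 = 19/104 + 41865 = 4353979/104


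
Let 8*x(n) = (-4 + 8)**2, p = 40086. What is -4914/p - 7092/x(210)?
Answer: -7897215/2227 ≈ -3546.1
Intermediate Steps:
x(n) = 2 (x(n) = (-4 + 8)**2/8 = (1/8)*4**2 = (1/8)*16 = 2)
-4914/p - 7092/x(210) = -4914/40086 - 7092/2 = -4914*1/40086 - 7092*1/2 = -273/2227 - 3546 = -7897215/2227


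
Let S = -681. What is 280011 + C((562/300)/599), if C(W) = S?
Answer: 279330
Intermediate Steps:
C(W) = -681
280011 + C((562/300)/599) = 280011 - 681 = 279330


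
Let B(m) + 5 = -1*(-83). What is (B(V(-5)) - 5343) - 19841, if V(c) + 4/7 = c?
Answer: -25106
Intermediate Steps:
V(c) = -4/7 + c
B(m) = 78 (B(m) = -5 - 1*(-83) = -5 + 83 = 78)
(B(V(-5)) - 5343) - 19841 = (78 - 5343) - 19841 = -5265 - 19841 = -25106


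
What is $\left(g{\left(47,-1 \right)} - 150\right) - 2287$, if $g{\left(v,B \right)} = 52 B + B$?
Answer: $-2490$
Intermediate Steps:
$g{\left(v,B \right)} = 53 B$
$\left(g{\left(47,-1 \right)} - 150\right) - 2287 = \left(53 \left(-1\right) - 150\right) - 2287 = \left(-53 - 150\right) - 2287 = -203 - 2287 = -2490$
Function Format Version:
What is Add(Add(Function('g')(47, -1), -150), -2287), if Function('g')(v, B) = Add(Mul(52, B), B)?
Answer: -2490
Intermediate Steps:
Function('g')(v, B) = Mul(53, B)
Add(Add(Function('g')(47, -1), -150), -2287) = Add(Add(Mul(53, -1), -150), -2287) = Add(Add(-53, -150), -2287) = Add(-203, -2287) = -2490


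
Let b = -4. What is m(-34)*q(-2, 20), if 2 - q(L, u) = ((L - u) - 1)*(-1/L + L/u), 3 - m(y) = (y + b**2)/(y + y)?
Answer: 2604/85 ≈ 30.635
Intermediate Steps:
m(y) = 3 - (16 + y)/(2*y) (m(y) = 3 - (y + (-4)**2)/(y + y) = 3 - (y + 16)/(2*y) = 3 - (16 + y)*1/(2*y) = 3 - (16 + y)/(2*y))
q(L, u) = 2 - (-1/L + L/u)*(-1 + L - u) (q(L, u) = 2 - ((L - u) - 1)*(-1/L + L/u) = 2 - (-1 + L - u)*(-1/L + L/u) = 2 - (-1/L + L/u)*(-1 + L - u))
m(-34)*q(-2, 20) = (5/2 - 8/(-34))*(3 - 2 - 1/(-2) - 2/20 - 1*20/(-2) - 1*(-2)**2/20) = (5/2 - 8*(-1/34))*(3 - 2 - 1*(-1/2) - 2*1/20 - 1*20*(-1/2) - 1*4*1/20) = (5/2 + 4/17)*(3 - 2 + 1/2 - 1/10 + 10 - 1/5) = (93/34)*(56/5) = 2604/85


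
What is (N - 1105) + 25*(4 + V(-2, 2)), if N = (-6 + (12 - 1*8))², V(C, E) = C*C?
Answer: -901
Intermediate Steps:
V(C, E) = C²
N = 4 (N = (-6 + (12 - 8))² = (-6 + 4)² = (-2)² = 4)
(N - 1105) + 25*(4 + V(-2, 2)) = (4 - 1105) + 25*(4 + (-2)²) = -1101 + 25*(4 + 4) = -1101 + 25*8 = -1101 + 200 = -901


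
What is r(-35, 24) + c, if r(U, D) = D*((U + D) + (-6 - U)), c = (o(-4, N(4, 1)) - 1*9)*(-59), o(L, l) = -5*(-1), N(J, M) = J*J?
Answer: 668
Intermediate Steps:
N(J, M) = J²
o(L, l) = 5
c = 236 (c = (5 - 1*9)*(-59) = (5 - 9)*(-59) = -4*(-59) = 236)
r(U, D) = D*(-6 + D) (r(U, D) = D*((D + U) + (-6 - U)) = D*(-6 + D))
r(-35, 24) + c = 24*(-6 + 24) + 236 = 24*18 + 236 = 432 + 236 = 668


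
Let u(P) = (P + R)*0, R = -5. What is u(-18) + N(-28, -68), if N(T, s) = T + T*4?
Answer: -140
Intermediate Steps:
u(P) = 0 (u(P) = (P - 5)*0 = (-5 + P)*0 = 0)
N(T, s) = 5*T (N(T, s) = T + 4*T = 5*T)
u(-18) + N(-28, -68) = 0 + 5*(-28) = 0 - 140 = -140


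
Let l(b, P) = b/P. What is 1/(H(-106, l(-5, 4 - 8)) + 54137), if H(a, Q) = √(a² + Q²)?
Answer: 866192/46892856503 - 4*√179801/46892856503 ≈ 1.8436e-5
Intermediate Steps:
H(a, Q) = √(Q² + a²)
1/(H(-106, l(-5, 4 - 8)) + 54137) = 1/(√((-5/(4 - 8))² + (-106)²) + 54137) = 1/(√((-5/(-4))² + 11236) + 54137) = 1/(√((-5*(-¼))² + 11236) + 54137) = 1/(√((5/4)² + 11236) + 54137) = 1/(√(25/16 + 11236) + 54137) = 1/(√(179801/16) + 54137) = 1/(√179801/4 + 54137) = 1/(54137 + √179801/4)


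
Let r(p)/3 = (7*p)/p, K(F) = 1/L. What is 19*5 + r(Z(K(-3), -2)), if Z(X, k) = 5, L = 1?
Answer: 116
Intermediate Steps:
K(F) = 1 (K(F) = 1/1 = 1)
r(p) = 21 (r(p) = 3*((7*p)/p) = 3*7 = 21)
19*5 + r(Z(K(-3), -2)) = 19*5 + 21 = 95 + 21 = 116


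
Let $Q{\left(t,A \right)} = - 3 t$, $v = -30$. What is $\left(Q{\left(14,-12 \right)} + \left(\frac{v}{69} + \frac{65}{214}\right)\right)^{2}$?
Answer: $\frac{43001902161}{24226084} \approx 1775.0$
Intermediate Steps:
$\left(Q{\left(14,-12 \right)} + \left(\frac{v}{69} + \frac{65}{214}\right)\right)^{2} = \left(\left(-3\right) 14 + \left(- \frac{30}{69} + \frac{65}{214}\right)\right)^{2} = \left(-42 + \left(\left(-30\right) \frac{1}{69} + 65 \cdot \frac{1}{214}\right)\right)^{2} = \left(-42 + \left(- \frac{10}{23} + \frac{65}{214}\right)\right)^{2} = \left(-42 - \frac{645}{4922}\right)^{2} = \left(- \frac{207369}{4922}\right)^{2} = \frac{43001902161}{24226084}$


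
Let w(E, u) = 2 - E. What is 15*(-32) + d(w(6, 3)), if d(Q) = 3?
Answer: -477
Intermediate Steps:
15*(-32) + d(w(6, 3)) = 15*(-32) + 3 = -480 + 3 = -477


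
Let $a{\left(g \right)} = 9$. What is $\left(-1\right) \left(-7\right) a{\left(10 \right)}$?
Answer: $63$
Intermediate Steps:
$\left(-1\right) \left(-7\right) a{\left(10 \right)} = \left(-1\right) \left(-7\right) 9 = 7 \cdot 9 = 63$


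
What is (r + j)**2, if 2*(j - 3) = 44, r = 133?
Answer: 24964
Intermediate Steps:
j = 25 (j = 3 + (1/2)*44 = 3 + 22 = 25)
(r + j)**2 = (133 + 25)**2 = 158**2 = 24964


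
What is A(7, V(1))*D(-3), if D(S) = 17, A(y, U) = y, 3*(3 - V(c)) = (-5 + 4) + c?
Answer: 119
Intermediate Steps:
V(c) = 10/3 - c/3 (V(c) = 3 - ((-5 + 4) + c)/3 = 3 - (-1 + c)/3 = 3 + (⅓ - c/3) = 10/3 - c/3)
A(7, V(1))*D(-3) = 7*17 = 119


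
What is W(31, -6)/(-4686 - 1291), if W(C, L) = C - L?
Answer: -37/5977 ≈ -0.0061904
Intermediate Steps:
W(31, -6)/(-4686 - 1291) = (31 - 1*(-6))/(-4686 - 1291) = (31 + 6)/(-5977) = 37*(-1/5977) = -37/5977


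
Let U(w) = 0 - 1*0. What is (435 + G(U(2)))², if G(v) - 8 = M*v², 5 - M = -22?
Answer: 196249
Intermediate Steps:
M = 27 (M = 5 - 1*(-22) = 5 + 22 = 27)
U(w) = 0 (U(w) = 0 + 0 = 0)
G(v) = 8 + 27*v²
(435 + G(U(2)))² = (435 + (8 + 27*0²))² = (435 + (8 + 27*0))² = (435 + (8 + 0))² = (435 + 8)² = 443² = 196249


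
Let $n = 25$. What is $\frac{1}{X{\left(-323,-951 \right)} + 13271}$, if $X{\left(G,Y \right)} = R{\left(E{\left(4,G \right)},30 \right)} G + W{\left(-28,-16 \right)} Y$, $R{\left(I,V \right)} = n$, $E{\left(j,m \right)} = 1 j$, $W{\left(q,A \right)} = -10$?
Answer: $\frac{1}{14706} \approx 6.7999 \cdot 10^{-5}$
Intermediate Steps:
$E{\left(j,m \right)} = j$
$R{\left(I,V \right)} = 25$
$X{\left(G,Y \right)} = - 10 Y + 25 G$ ($X{\left(G,Y \right)} = 25 G - 10 Y = - 10 Y + 25 G$)
$\frac{1}{X{\left(-323,-951 \right)} + 13271} = \frac{1}{\left(\left(-10\right) \left(-951\right) + 25 \left(-323\right)\right) + 13271} = \frac{1}{\left(9510 - 8075\right) + 13271} = \frac{1}{1435 + 13271} = \frac{1}{14706}$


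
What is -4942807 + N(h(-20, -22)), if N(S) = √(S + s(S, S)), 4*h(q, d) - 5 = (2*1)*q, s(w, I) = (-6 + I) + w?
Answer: -4942807 + I*√129/2 ≈ -4.9428e+6 + 5.6789*I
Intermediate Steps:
s(w, I) = -6 + I + w
h(q, d) = 5/4 + q/2 (h(q, d) = 5/4 + ((2*1)*q)/4 = 5/4 + (2*q)/4 = 5/4 + q/2)
N(S) = √(-6 + 3*S) (N(S) = √(S + (-6 + S + S)) = √(S + (-6 + 2*S)) = √(-6 + 3*S))
-4942807 + N(h(-20, -22)) = -4942807 + √(-6 + 3*(5/4 + (½)*(-20))) = -4942807 + √(-6 + 3*(5/4 - 10)) = -4942807 + √(-6 + 3*(-35/4)) = -4942807 + √(-6 - 105/4) = -4942807 + √(-129/4) = -4942807 + I*√129/2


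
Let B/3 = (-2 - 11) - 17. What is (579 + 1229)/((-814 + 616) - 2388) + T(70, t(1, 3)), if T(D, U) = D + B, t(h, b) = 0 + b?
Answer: -26764/1293 ≈ -20.699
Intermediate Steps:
t(h, b) = b
B = -90 (B = 3*((-2 - 11) - 17) = 3*(-13 - 17) = 3*(-30) = -90)
T(D, U) = -90 + D (T(D, U) = D - 90 = -90 + D)
(579 + 1229)/((-814 + 616) - 2388) + T(70, t(1, 3)) = (579 + 1229)/((-814 + 616) - 2388) + (-90 + 70) = 1808/(-198 - 2388) - 20 = 1808/(-2586) - 20 = 1808*(-1/2586) - 20 = -904/1293 - 20 = -26764/1293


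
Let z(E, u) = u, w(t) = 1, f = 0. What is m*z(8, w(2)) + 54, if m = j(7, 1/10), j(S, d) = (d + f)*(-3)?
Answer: 537/10 ≈ 53.700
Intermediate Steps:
j(S, d) = -3*d (j(S, d) = (d + 0)*(-3) = d*(-3) = -3*d)
m = -3/10 ≈ -0.30000
m*z(8, w(2)) + 54 = -3/10*1 + 54 = -3/10 + 54 = 537/10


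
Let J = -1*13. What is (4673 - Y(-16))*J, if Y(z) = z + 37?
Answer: -60476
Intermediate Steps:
Y(z) = 37 + z
J = -13
(4673 - Y(-16))*J = (4673 - (37 - 16))*(-13) = (4673 - 1*21)*(-13) = (4673 - 21)*(-13) = 4652*(-13) = -60476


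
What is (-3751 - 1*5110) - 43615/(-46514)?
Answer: -31701303/3578 ≈ -8860.1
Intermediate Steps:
(-3751 - 1*5110) - 43615/(-46514) = (-3751 - 5110) - 43615*(-1)/46514 = -8861 - 1*(-3355/3578) = -8861 + 3355/3578 = -31701303/3578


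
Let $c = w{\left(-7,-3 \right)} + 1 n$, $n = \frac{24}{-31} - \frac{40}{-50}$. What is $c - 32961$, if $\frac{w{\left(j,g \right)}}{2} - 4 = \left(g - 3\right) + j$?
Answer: $- \frac{5111741}{155} \approx -32979.0$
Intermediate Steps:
$n = \frac{4}{155}$ ($n = 24 \left(- \frac{1}{31}\right) - - \frac{4}{5} = - \frac{24}{31} + \frac{4}{5} = \frac{4}{155} \approx 0.025806$)
$w{\left(j,g \right)} = 2 + 2 g + 2 j$ ($w{\left(j,g \right)} = 8 + 2 \left(\left(g - 3\right) + j\right) = 8 + 2 \left(\left(-3 + g\right) + j\right) = 8 + 2 \left(-3 + g + j\right) = 8 + \left(-6 + 2 g + 2 j\right) = 2 + 2 g + 2 j$)
$c = - \frac{2786}{155}$ ($c = \left(2 + 2 \left(-3\right) + 2 \left(-7\right)\right) + 1 \cdot \frac{4}{155} = \left(2 - 6 - 14\right) + \frac{4}{155} = -18 + \frac{4}{155} = - \frac{2786}{155} \approx -17.974$)
$c - 32961 = - \frac{2786}{155} - 32961 = - \frac{5111741}{155}$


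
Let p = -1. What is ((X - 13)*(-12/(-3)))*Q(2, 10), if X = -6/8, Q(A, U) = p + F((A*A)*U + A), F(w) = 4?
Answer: -165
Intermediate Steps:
Q(A, U) = 3 (Q(A, U) = -1 + 4 = 3)
X = -¾ (X = -6*⅛ = -¾ ≈ -0.75000)
((X - 13)*(-12/(-3)))*Q(2, 10) = ((-¾ - 13)*(-12/(-3)))*3 = -(-165)*(-1)/3*3 = -55/4*4*3 = -55*3 = -165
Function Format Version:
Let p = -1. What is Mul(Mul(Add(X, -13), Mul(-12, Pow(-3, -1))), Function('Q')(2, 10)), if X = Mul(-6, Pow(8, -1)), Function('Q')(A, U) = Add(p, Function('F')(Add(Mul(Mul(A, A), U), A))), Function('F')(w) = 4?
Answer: -165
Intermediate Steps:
Function('Q')(A, U) = 3 (Function('Q')(A, U) = Add(-1, 4) = 3)
X = Rational(-3, 4) (X = Mul(-6, Rational(1, 8)) = Rational(-3, 4) ≈ -0.75000)
Mul(Mul(Add(X, -13), Mul(-12, Pow(-3, -1))), Function('Q')(2, 10)) = Mul(Mul(Add(Rational(-3, 4), -13), Mul(-12, Pow(-3, -1))), 3) = Mul(Mul(Rational(-55, 4), Mul(-12, Rational(-1, 3))), 3) = Mul(Mul(Rational(-55, 4), 4), 3) = Mul(-55, 3) = -165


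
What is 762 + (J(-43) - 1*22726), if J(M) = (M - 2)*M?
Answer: -20029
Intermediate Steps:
J(M) = M*(-2 + M) (J(M) = (-2 + M)*M = M*(-2 + M))
762 + (J(-43) - 1*22726) = 762 + (-43*(-2 - 43) - 1*22726) = 762 + (-43*(-45) - 22726) = 762 + (1935 - 22726) = 762 - 20791 = -20029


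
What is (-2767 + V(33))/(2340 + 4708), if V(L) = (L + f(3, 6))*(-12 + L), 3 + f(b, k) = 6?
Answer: -2011/7048 ≈ -0.28533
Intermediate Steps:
f(b, k) = 3 (f(b, k) = -3 + 6 = 3)
V(L) = (-12 + L)*(3 + L) (V(L) = (L + 3)*(-12 + L) = (3 + L)*(-12 + L) = (-12 + L)*(3 + L))
(-2767 + V(33))/(2340 + 4708) = (-2767 + (-36 + 33² - 9*33))/(2340 + 4708) = (-2767 + (-36 + 1089 - 297))/7048 = (-2767 + 756)*(1/7048) = -2011*1/7048 = -2011/7048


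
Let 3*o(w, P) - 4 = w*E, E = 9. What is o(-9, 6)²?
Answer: 5929/9 ≈ 658.78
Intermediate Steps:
o(w, P) = 4/3 + 3*w (o(w, P) = 4/3 + (w*9)/3 = 4/3 + (9*w)/3 = 4/3 + 3*w)
o(-9, 6)² = (4/3 + 3*(-9))² = (4/3 - 27)² = (-77/3)² = 5929/9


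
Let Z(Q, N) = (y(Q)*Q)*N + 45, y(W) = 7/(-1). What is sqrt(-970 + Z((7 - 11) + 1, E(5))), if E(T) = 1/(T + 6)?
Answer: I*sqrt(111694)/11 ≈ 30.382*I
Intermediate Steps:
y(W) = -7 (y(W) = 7*(-1) = -7)
E(T) = 1/(6 + T)
Z(Q, N) = 45 - 7*N*Q (Z(Q, N) = (-7*Q)*N + 45 = -7*N*Q + 45 = 45 - 7*N*Q)
sqrt(-970 + Z((7 - 11) + 1, E(5))) = sqrt(-970 + (45 - 7*((7 - 11) + 1)/(6 + 5))) = sqrt(-970 + (45 - 7*(-4 + 1)/11)) = sqrt(-970 + (45 - 7*1/11*(-3))) = sqrt(-970 + (45 + 21/11)) = sqrt(-970 + 516/11) = sqrt(-10154/11) = I*sqrt(111694)/11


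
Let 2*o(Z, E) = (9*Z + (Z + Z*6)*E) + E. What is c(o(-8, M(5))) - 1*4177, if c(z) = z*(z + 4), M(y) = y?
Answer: 100925/4 ≈ 25231.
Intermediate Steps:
o(Z, E) = E/2 + 9*Z/2 + 7*E*Z/2 (o(Z, E) = ((9*Z + (Z + Z*6)*E) + E)/2 = ((9*Z + (Z + 6*Z)*E) + E)/2 = ((9*Z + (7*Z)*E) + E)/2 = ((9*Z + 7*E*Z) + E)/2 = (E + 9*Z + 7*E*Z)/2 = E/2 + 9*Z/2 + 7*E*Z/2)
c(z) = z*(4 + z)
c(o(-8, M(5))) - 1*4177 = ((½)*5 + (9/2)*(-8) + (7/2)*5*(-8))*(4 + ((½)*5 + (9/2)*(-8) + (7/2)*5*(-8))) - 1*4177 = (5/2 - 36 - 140)*(4 + (5/2 - 36 - 140)) - 4177 = -347*(4 - 347/2)/2 - 4177 = -347/2*(-339/2) - 4177 = 117633/4 - 4177 = 100925/4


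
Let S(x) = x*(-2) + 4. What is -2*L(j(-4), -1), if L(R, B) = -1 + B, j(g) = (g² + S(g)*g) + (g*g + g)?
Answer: 4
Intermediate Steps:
S(x) = 4 - 2*x (S(x) = -2*x + 4 = 4 - 2*x)
j(g) = g + 2*g² + g*(4 - 2*g) (j(g) = (g² + (4 - 2*g)*g) + (g*g + g) = (g² + g*(4 - 2*g)) + (g² + g) = (g² + g*(4 - 2*g)) + (g + g²) = g + 2*g² + g*(4 - 2*g))
-2*L(j(-4), -1) = -2*(-1 - 1) = -2*(-2) = 4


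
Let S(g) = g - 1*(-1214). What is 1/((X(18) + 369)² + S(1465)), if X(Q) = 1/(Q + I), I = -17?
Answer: 1/139579 ≈ 7.1644e-6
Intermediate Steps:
S(g) = 1214 + g (S(g) = g + 1214 = 1214 + g)
X(Q) = 1/(-17 + Q) (X(Q) = 1/(Q - 17) = 1/(-17 + Q))
1/((X(18) + 369)² + S(1465)) = 1/((1/(-17 + 18) + 369)² + (1214 + 1465)) = 1/((1/1 + 369)² + 2679) = 1/((1 + 369)² + 2679) = 1/(370² + 2679) = 1/(136900 + 2679) = 1/139579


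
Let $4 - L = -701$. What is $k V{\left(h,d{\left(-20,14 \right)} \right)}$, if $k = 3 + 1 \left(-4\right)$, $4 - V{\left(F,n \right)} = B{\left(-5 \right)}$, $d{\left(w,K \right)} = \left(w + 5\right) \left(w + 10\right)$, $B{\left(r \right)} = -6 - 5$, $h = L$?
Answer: $-15$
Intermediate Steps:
$L = 705$ ($L = 4 - -701 = 4 + 701 = 705$)
$h = 705$
$B{\left(r \right)} = -11$ ($B{\left(r \right)} = -6 - 5 = -11$)
$d{\left(w,K \right)} = \left(5 + w\right) \left(10 + w\right)$
$V{\left(F,n \right)} = 15$ ($V{\left(F,n \right)} = 4 - -11 = 4 + 11 = 15$)
$k = -1$ ($k = 3 - 4 = -1$)
$k V{\left(h,d{\left(-20,14 \right)} \right)} = \left(-1\right) 15 = -15$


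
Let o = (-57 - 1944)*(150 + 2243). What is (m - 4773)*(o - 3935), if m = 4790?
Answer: -81469576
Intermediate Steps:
o = -4788393 (o = -2001*2393 = -4788393)
(m - 4773)*(o - 3935) = (4790 - 4773)*(-4788393 - 3935) = 17*(-4792328) = -81469576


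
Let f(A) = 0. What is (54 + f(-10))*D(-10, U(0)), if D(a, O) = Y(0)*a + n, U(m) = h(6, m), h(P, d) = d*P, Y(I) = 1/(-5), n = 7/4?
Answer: 405/2 ≈ 202.50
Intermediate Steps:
n = 7/4 (n = 7*(¼) = 7/4 ≈ 1.7500)
Y(I) = -⅕
h(P, d) = P*d
U(m) = 6*m
D(a, O) = 7/4 - a/5 (D(a, O) = -a/5 + 7/4 = 7/4 - a/5)
(54 + f(-10))*D(-10, U(0)) = (54 + 0)*(7/4 - ⅕*(-10)) = 54*(7/4 + 2) = 54*(15/4) = 405/2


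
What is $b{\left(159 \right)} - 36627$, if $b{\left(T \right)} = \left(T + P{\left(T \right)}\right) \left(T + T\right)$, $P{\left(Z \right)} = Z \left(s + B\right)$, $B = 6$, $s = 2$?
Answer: $418431$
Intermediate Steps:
$P{\left(Z \right)} = 8 Z$ ($P{\left(Z \right)} = Z \left(2 + 6\right) = Z 8 = 8 Z$)
$b{\left(T \right)} = 18 T^{2}$ ($b{\left(T \right)} = \left(T + 8 T\right) \left(T + T\right) = 9 T 2 T = 18 T^{2}$)
$b{\left(159 \right)} - 36627 = 18 \cdot 159^{2} - 36627 = 18 \cdot 25281 - 36627 = 455058 - 36627 = 418431$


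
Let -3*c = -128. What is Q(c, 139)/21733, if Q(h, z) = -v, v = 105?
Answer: -105/21733 ≈ -0.0048314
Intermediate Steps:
c = 128/3 (c = -1/3*(-128) = 128/3 ≈ 42.667)
Q(h, z) = -105 (Q(h, z) = -1*105 = -105)
Q(c, 139)/21733 = -105/21733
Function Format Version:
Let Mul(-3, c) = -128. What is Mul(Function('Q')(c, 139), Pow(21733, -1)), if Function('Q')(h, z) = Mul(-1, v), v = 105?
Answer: Rational(-105, 21733) ≈ -0.0048314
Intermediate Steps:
c = Rational(128, 3) (c = Mul(Rational(-1, 3), -128) = Rational(128, 3) ≈ 42.667)
Function('Q')(h, z) = -105 (Function('Q')(h, z) = Mul(-1, 105) = -105)
Mul(Function('Q')(c, 139), Pow(21733, -1)) = Mul(-105, Pow(21733, -1)) = Mul(-105, Rational(1, 21733)) = Rational(-105, 21733)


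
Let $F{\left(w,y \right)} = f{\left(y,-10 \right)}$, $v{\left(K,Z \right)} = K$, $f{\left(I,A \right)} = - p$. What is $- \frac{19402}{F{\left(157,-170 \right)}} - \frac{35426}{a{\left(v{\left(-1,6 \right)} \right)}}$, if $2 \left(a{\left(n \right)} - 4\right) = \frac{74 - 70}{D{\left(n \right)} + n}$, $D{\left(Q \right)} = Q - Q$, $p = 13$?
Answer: $- \frac{210867}{13} \approx -16221.0$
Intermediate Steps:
$D{\left(Q \right)} = 0$
$f{\left(I,A \right)} = -13$ ($f{\left(I,A \right)} = \left(-1\right) 13 = -13$)
$F{\left(w,y \right)} = -13$
$a{\left(n \right)} = 4 + \frac{2}{n}$ ($a{\left(n \right)} = 4 + \frac{\left(74 - 70\right) \frac{1}{0 + n}}{2} = 4 + \frac{4 \frac{1}{n}}{2} = 4 + \frac{2}{n}$)
$- \frac{19402}{F{\left(157,-170 \right)}} - \frac{35426}{a{\left(v{\left(-1,6 \right)} \right)}} = - \frac{19402}{-13} - \frac{35426}{4 + \frac{2}{-1}} = \left(-19402\right) \left(- \frac{1}{13}\right) - \frac{35426}{4 + 2 \left(-1\right)} = \frac{19402}{13} - \frac{35426}{4 - 2} = \frac{19402}{13} - \frac{35426}{2} = \frac{19402}{13} - 17713 = - \frac{210867}{13}$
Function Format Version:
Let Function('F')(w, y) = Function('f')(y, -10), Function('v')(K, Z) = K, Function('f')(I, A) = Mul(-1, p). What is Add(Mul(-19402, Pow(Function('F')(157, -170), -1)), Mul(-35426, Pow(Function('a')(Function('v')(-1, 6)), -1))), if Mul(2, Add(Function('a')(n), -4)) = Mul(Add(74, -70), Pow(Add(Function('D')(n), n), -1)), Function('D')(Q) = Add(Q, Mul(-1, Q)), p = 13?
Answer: Rational(-210867, 13) ≈ -16221.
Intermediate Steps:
Function('D')(Q) = 0
Function('f')(I, A) = -13 (Function('f')(I, A) = Mul(-1, 13) = -13)
Function('F')(w, y) = -13
Function('a')(n) = Add(4, Mul(2, Pow(n, -1))) (Function('a')(n) = Add(4, Mul(Rational(1, 2), Mul(Add(74, -70), Pow(Add(0, n), -1)))) = Add(4, Mul(Rational(1, 2), Mul(4, Pow(n, -1)))) = Add(4, Mul(2, Pow(n, -1))))
Add(Mul(-19402, Pow(Function('F')(157, -170), -1)), Mul(-35426, Pow(Function('a')(Function('v')(-1, 6)), -1))) = Add(Mul(-19402, Pow(-13, -1)), Mul(-35426, Pow(Add(4, Mul(2, Pow(-1, -1))), -1))) = Add(Mul(-19402, Rational(-1, 13)), Mul(-35426, Pow(Add(4, Mul(2, -1)), -1))) = Add(Rational(19402, 13), Mul(-35426, Pow(Add(4, -2), -1))) = Add(Rational(19402, 13), Mul(-35426, Pow(2, -1))) = Add(Rational(19402, 13), Mul(-35426, Rational(1, 2))) = Add(Rational(19402, 13), -17713) = Rational(-210867, 13)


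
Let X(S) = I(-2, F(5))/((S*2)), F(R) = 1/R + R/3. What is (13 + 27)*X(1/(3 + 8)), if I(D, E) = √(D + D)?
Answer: 440*I ≈ 440.0*I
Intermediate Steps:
F(R) = 1/R + R/3 (F(R) = 1/R + R*(⅓) = 1/R + R/3)
I(D, E) = √2*√D (I(D, E) = √(2*D) = √2*√D)
X(S) = I/S (X(S) = (√2*√(-2))/((S*2)) = (√2*(I*√2))/((2*S)) = (2*I)*(1/(2*S)) = I/S)
(13 + 27)*X(1/(3 + 8)) = (13 + 27)*(I/(1/(3 + 8))) = 40*(I/(1/11)) = 40*(I*11) = 40*(11*I) = 440*I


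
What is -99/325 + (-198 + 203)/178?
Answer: -15997/57850 ≈ -0.27653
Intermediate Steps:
-99/325 + (-198 + 203)/178 = -99*1/325 + 5*(1/178) = -99/325 + 5/178 = -15997/57850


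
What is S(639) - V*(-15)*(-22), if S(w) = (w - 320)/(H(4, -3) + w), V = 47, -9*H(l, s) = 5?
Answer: -89117589/5746 ≈ -15510.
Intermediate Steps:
H(l, s) = -5/9 (H(l, s) = -⅑*5 = -5/9)
S(w) = (-320 + w)/(-5/9 + w) (S(w) = (w - 320)/(-5/9 + w) = (-320 + w)/(-5/9 + w))
S(639) - V*(-15)*(-22) = 9*(-320 + 639)/(-5 + 9*639) - 47*(-15)*(-22) = 9*319/(-5 + 5751) - (-705)*(-22) = 9*319/5746 - 1*15510 = 9*(1/5746)*319 - 15510 = 2871/5746 - 15510 = -89117589/5746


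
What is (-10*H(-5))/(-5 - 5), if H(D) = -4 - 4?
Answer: -8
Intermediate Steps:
H(D) = -8
(-10*H(-5))/(-5 - 5) = (-10*(-8))/(-5 - 5) = 80/(-10) = 80*(-1/10) = -8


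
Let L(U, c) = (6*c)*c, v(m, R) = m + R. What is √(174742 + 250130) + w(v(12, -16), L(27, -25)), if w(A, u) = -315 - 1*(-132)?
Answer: -183 + 6*√11802 ≈ 468.82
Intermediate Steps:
v(m, R) = R + m
L(U, c) = 6*c²
w(A, u) = -183 (w(A, u) = -315 + 132 = -183)
√(174742 + 250130) + w(v(12, -16), L(27, -25)) = √(174742 + 250130) - 183 = √424872 - 183 = 6*√11802 - 183 = -183 + 6*√11802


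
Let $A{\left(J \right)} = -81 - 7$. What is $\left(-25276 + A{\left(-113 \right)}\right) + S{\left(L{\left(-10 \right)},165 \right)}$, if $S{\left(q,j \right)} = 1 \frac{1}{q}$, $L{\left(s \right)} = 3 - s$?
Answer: $- \frac{329731}{13} \approx -25364.0$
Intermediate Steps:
$S{\left(q,j \right)} = \frac{1}{q}$
$A{\left(J \right)} = -88$
$\left(-25276 + A{\left(-113 \right)}\right) + S{\left(L{\left(-10 \right)},165 \right)} = \left(-25276 - 88\right) + \frac{1}{3 - -10} = -25364 + \frac{1}{3 + 10} = -25364 + \frac{1}{13} = - \frac{329731}{13}$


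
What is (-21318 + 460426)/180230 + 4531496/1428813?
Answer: 722057371442/128757483495 ≈ 5.6079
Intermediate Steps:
(-21318 + 460426)/180230 + 4531496/1428813 = 439108*(1/180230) + 4531496*(1/1428813) = 219554/90115 + 4531496/1428813 = 722057371442/128757483495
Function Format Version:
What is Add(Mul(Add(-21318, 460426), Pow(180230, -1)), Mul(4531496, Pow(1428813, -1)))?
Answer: Rational(722057371442, 128757483495) ≈ 5.6079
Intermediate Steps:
Add(Mul(Add(-21318, 460426), Pow(180230, -1)), Mul(4531496, Pow(1428813, -1))) = Add(Mul(439108, Rational(1, 180230)), Mul(4531496, Rational(1, 1428813))) = Add(Rational(219554, 90115), Rational(4531496, 1428813)) = Rational(722057371442, 128757483495)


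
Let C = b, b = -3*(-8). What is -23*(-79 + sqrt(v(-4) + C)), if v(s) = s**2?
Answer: 1817 - 46*sqrt(10) ≈ 1671.5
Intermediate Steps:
b = 24
C = 24
-23*(-79 + sqrt(v(-4) + C)) = -23*(-79 + sqrt((-4)**2 + 24)) = -23*(-79 + sqrt(16 + 24)) = -23*(-79 + sqrt(40)) = -23*(-79 + 2*sqrt(10)) = 1817 - 46*sqrt(10)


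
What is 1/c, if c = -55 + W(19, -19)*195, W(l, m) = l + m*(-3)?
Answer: 1/14765 ≈ 6.7728e-5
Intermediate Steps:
W(l, m) = l - 3*m
c = 14765 (c = -55 + (19 - 3*(-19))*195 = -55 + (19 + 57)*195 = -55 + 76*195 = -55 + 14820 = 14765)
1/c = 1/14765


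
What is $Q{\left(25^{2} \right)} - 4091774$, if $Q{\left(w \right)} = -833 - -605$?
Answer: $-4092002$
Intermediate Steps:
$Q{\left(w \right)} = -228$ ($Q{\left(w \right)} = -833 + 605 = -228$)
$Q{\left(25^{2} \right)} - 4091774 = -228 - 4091774 = -4092002$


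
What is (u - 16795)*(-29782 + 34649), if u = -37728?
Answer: -265363441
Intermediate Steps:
(u - 16795)*(-29782 + 34649) = (-37728 - 16795)*(-29782 + 34649) = -54523*4867 = -265363441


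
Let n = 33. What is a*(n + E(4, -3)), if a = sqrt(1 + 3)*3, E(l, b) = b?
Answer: 180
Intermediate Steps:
a = 6 (a = sqrt(4)*3 = 2*3 = 6)
a*(n + E(4, -3)) = 6*(33 - 3) = 6*30 = 180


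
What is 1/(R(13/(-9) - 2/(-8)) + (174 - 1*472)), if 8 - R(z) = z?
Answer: -36/10397 ≈ -0.0034625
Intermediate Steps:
R(z) = 8 - z
1/(R(13/(-9) - 2/(-8)) + (174 - 1*472)) = 1/((8 - (13/(-9) - 2/(-8))) + (174 - 1*472)) = 1/((8 - (13*(-⅑) - 2*(-⅛))) + (174 - 472)) = 1/((8 - (-13/9 + ¼)) - 298) = 1/((8 - 1*(-43/36)) - 298) = 1/((8 + 43/36) - 298) = 1/(331/36 - 298) = 1/(-10397/36) = -36/10397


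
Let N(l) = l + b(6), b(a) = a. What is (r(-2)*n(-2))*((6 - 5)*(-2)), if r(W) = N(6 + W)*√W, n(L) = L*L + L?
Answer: -40*I*√2 ≈ -56.569*I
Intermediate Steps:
n(L) = L + L² (n(L) = L² + L = L + L²)
N(l) = 6 + l (N(l) = l + 6 = 6 + l)
r(W) = √W*(12 + W) (r(W) = (6 + (6 + W))*√W = (12 + W)*√W = √W*(12 + W))
(r(-2)*n(-2))*((6 - 5)*(-2)) = ((√(-2)*(12 - 2))*(-2*(1 - 2)))*((6 - 5)*(-2)) = (((I*√2)*10)*(-2*(-1)))*(1*(-2)) = ((10*I*√2)*2)*(-2) = (20*I*√2)*(-2) = -40*I*√2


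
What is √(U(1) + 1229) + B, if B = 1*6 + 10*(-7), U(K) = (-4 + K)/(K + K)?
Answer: -64 + √4910/2 ≈ -28.964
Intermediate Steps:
U(K) = (-4 + K)/(2*K) (U(K) = (-4 + K)/((2*K)) = (-4 + K)*(1/(2*K)) = (-4 + K)/(2*K))
B = -64 (B = 6 - 70 = -64)
√(U(1) + 1229) + B = √((½)*(-4 + 1)/1 + 1229) - 64 = √((½)*1*(-3) + 1229) - 64 = √(-3/2 + 1229) - 64 = √(2455/2) - 64 = √4910/2 - 64 = -64 + √4910/2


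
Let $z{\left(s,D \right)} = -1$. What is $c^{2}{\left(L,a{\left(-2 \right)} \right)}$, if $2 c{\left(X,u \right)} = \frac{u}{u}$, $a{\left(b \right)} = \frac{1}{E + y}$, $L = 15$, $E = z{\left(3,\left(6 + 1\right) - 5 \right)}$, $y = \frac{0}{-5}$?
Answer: $\frac{1}{4} \approx 0.25$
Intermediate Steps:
$y = 0$ ($y = 0 \left(- \frac{1}{5}\right) = 0$)
$E = -1$
$a{\left(b \right)} = -1$ ($a{\left(b \right)} = \frac{1}{-1 + 0} = \frac{1}{-1} = -1$)
$c{\left(X,u \right)} = \frac{1}{2}$ ($c{\left(X,u \right)} = \frac{u \frac{1}{u}}{2} = \frac{1}{2} \cdot 1 = \frac{1}{2}$)
$c^{2}{\left(L,a{\left(-2 \right)} \right)} = \left(\frac{1}{2}\right)^{2} = \frac{1}{4}$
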